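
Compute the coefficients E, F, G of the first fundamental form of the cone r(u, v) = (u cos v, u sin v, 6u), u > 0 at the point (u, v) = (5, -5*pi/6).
E = 37;  F = 0;  G = 25

Partials: r_u = (cos(v), sin(v), 6), r_v = (-u*sin(v), u*cos(v), 0). As functions of (u, v):
  E = r_u · r_u = 37,
  F = r_u · r_v = 0,
  G = r_v · r_v = u^2.
Evaluating at (u, v) = (5, -5*pi/6): E = 37, F = 0, G = 25.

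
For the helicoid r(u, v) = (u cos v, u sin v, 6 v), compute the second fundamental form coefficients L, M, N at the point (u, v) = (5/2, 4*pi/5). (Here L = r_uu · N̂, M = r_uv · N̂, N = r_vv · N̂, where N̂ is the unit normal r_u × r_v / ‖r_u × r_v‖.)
L = 0;  M = -12/13;  N = 0

Compute the unit normal N̂(u, v) = (6*sin(v)/sqrt(u^2 + 36), -6*cos(v)/sqrt(u^2 + 36), u/sqrt(u^2 + 36)), and the second partials r_uu, r_uv, r_vv. Take dot products:
  L(u, v) = r_uu · N̂ = 0,
  M(u, v) = r_uv · N̂ = -6/sqrt(u^2 + 36),
  N(u, v) = r_vv · N̂ = 0.
Evaluating at (u, v) = (5/2, 4*pi/5):
  L = 0, M = -12/13, N = 0.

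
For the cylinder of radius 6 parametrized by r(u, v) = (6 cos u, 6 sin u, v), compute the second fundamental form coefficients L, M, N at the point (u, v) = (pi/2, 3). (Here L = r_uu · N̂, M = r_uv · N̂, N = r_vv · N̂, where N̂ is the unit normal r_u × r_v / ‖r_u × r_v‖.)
L = -6;  M = 0;  N = 0

Compute the unit normal N̂(u, v) = (cos(u), sin(u), 0), and the second partials r_uu, r_uv, r_vv. Take dot products:
  L(u, v) = r_uu · N̂ = -6,
  M(u, v) = r_uv · N̂ = 0,
  N(u, v) = r_vv · N̂ = 0.
Evaluating at (u, v) = (pi/2, 3):
  L = -6, M = 0, N = 0.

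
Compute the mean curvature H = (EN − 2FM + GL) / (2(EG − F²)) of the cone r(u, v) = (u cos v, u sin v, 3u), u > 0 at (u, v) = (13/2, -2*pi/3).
H = 3*sqrt(10)/130

With E = 10, F = 0, G = u^2, L = 0, M = 0, N = 3*sqrt(10)*u^2/(10*Abs(u)), assemble
  H = (EN − 2FM + GL) / (2(EG − F²)) = 3*sqrt(10)/(20*Abs(u)).
At (u, v) = (13/2, -2*pi/3): H = 3*sqrt(10)/130.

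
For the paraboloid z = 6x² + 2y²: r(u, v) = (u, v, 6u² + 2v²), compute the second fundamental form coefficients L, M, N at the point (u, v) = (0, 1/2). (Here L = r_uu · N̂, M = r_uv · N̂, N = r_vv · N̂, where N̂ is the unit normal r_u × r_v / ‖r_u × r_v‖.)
L = 12*sqrt(5)/5;  M = 0;  N = 4*sqrt(5)/5

Compute the unit normal N̂(u, v) = (-12*u/sqrt(144*u^2 + 16*v^2 + 1), -4*v/sqrt(144*u^2 + 16*v^2 + 1), 1/sqrt(144*u^2 + 16*v^2 + 1)), and the second partials r_uu, r_uv, r_vv. Take dot products:
  L(u, v) = r_uu · N̂ = 12/sqrt(144*u^2 + 16*v^2 + 1),
  M(u, v) = r_uv · N̂ = 0,
  N(u, v) = r_vv · N̂ = 4/sqrt(144*u^2 + 16*v^2 + 1).
Evaluating at (u, v) = (0, 1/2):
  L = 12*sqrt(5)/5, M = 0, N = 4*sqrt(5)/5.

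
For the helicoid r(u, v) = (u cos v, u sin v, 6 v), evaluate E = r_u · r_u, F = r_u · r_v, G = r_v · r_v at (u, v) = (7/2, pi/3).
E = 1;  F = 0;  G = 193/4

Partials: r_u = (cos(v), sin(v), 0), r_v = (-u*sin(v), u*cos(v), 6). As functions of (u, v):
  E = r_u · r_u = 1,
  F = r_u · r_v = 0,
  G = r_v · r_v = u^2 + 36.
Evaluating at (u, v) = (7/2, pi/3): E = 1, F = 0, G = 193/4.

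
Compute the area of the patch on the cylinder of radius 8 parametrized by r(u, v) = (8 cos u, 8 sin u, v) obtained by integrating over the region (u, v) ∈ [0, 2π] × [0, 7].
Area = 112*pi

Area = ∫∫ √(EG − F²) du dv with √(EG − F²) = 8. Integrating over [0, 2π] × [0, 7] gives 112*pi.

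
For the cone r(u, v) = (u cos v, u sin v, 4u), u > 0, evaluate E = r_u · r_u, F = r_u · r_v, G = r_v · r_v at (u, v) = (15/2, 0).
E = 17;  F = 0;  G = 225/4

Partials: r_u = (cos(v), sin(v), 4), r_v = (-u*sin(v), u*cos(v), 0). As functions of (u, v):
  E = r_u · r_u = 17,
  F = r_u · r_v = 0,
  G = r_v · r_v = u^2.
Evaluating at (u, v) = (15/2, 0): E = 17, F = 0, G = 225/4.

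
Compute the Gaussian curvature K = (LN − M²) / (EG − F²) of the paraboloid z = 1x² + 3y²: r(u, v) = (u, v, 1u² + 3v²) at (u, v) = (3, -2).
K = 12/32761

Coefficients of the first fundamental form: E = 4*u^2 + 1, F = 12*u*v, G = 36*v^2 + 1.
Coefficients of the second fundamental form: L = 2/sqrt(4*u^2 + 36*v^2 + 1), M = 0, N = 6/sqrt(4*u^2 + 36*v^2 + 1).
Assemble K = (LN − M²)/(EG − F²) = 12/(16*u^4 + 288*u^2*v^2 + 8*u^2 + 1296*v^4 + 72*v^2 + 1). At (u, v) = (3, -2): K = 12/32761.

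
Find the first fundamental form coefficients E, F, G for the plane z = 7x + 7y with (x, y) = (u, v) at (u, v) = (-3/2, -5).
E = 50;  F = 49;  G = 50

Partials: r_u = (1, 0, 7), r_v = (0, 1, 7). As functions of (u, v):
  E = r_u · r_u = 50,
  F = r_u · r_v = 49,
  G = r_v · r_v = 50.
Evaluating at (u, v) = (-3/2, -5): E = 50, F = 49, G = 50.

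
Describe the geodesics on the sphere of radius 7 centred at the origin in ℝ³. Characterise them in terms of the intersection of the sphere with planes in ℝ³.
Geodesics on the sphere of radius 7 are great circles — circles of radius 7 obtained as the intersection of the sphere with planes through the origin (the centre of the sphere).

A curve α(t) of nonzero constant speed on the sphere of radius 7 is a geodesic iff its acceleration α̈ is everywhere normal to the surface, i.e. parallel to the radial vector α(t). Then d/dt(α × α̇) = α̇ × α̇ + α × α̈ = 0, so α × α̇ is a constant vector n ≠ 0 and α(t) · n = 0 for all t: α lies in the plane through the origin with normal n. The intersection of that plane with the sphere is a circle of radius 7 (a great circle). Conversely, a great circle traversed at constant speed has centripetal acceleration pointing at the origin, hence normal to the sphere, so every great circle is a geodesic.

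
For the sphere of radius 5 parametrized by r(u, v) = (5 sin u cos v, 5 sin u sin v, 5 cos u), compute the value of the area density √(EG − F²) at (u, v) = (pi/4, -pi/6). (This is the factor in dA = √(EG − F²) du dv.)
√(EG − F²)|_{(pi/4, -pi/6)} = 25*sqrt(2)/2

E = 25, F = 0, G = 25*sin(u)^2, so EG − F² = 625*sin(u)^2. Taking the positive square root: √(EG − F²) = 25*Abs(sin(u)). At (u, v) = (pi/4, -pi/6): 25*sqrt(2)/2.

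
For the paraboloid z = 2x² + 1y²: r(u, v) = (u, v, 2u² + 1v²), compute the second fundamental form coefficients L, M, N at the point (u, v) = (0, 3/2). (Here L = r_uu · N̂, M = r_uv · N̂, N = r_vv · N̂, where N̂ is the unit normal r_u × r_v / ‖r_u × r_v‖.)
L = 2*sqrt(10)/5;  M = 0;  N = sqrt(10)/5

Compute the unit normal N̂(u, v) = (-4*u/sqrt(16*u^2 + 4*v^2 + 1), -2*v/sqrt(16*u^2 + 4*v^2 + 1), 1/sqrt(16*u^2 + 4*v^2 + 1)), and the second partials r_uu, r_uv, r_vv. Take dot products:
  L(u, v) = r_uu · N̂ = 4/sqrt(16*u^2 + 4*v^2 + 1),
  M(u, v) = r_uv · N̂ = 0,
  N(u, v) = r_vv · N̂ = 2/sqrt(16*u^2 + 4*v^2 + 1).
Evaluating at (u, v) = (0, 3/2):
  L = 2*sqrt(10)/5, M = 0, N = sqrt(10)/5.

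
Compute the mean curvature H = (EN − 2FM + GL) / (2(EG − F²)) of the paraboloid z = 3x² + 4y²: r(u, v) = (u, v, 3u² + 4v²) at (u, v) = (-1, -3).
H = 1879*sqrt(613)/375769

With E = 36*u^2 + 1, F = 48*u*v, G = 64*v^2 + 1, L = 6/sqrt(36*u^2 + 64*v^2 + 1), M = 0, N = 8/sqrt(36*u^2 + 64*v^2 + 1), assemble
  H = (EN − 2FM + GL) / (2(EG − F²)) = (144*u^2 + 192*v^2 + 7)/(36*u^2 + 64*v^2 + 1)^(3/2).
At (u, v) = (-1, -3): H = 1879*sqrt(613)/375769.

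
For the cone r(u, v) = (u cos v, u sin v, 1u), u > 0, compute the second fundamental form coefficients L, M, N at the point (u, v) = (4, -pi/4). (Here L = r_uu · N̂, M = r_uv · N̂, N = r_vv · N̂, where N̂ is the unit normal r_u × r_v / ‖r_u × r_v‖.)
L = 0;  M = 0;  N = 2*sqrt(2)

Compute the unit normal N̂(u, v) = (-sqrt(2)*u*cos(v)/(2*Abs(u)), -sqrt(2)*u*sin(v)/(2*Abs(u)), sqrt(2)*u/(2*Abs(u))), and the second partials r_uu, r_uv, r_vv. Take dot products:
  L(u, v) = r_uu · N̂ = 0,
  M(u, v) = r_uv · N̂ = 0,
  N(u, v) = r_vv · N̂ = sqrt(2)*u^2/(2*Abs(u)).
Evaluating at (u, v) = (4, -pi/4):
  L = 0, M = 0, N = 2*sqrt(2).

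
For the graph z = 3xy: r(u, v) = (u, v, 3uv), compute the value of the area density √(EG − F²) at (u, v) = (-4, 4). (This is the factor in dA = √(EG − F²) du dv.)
√(EG − F²)|_{(-4, 4)} = 17

E = 9*v^2 + 1, F = 9*u*v, G = 9*u^2 + 1, so EG − F² = 9*u^2 + 9*v^2 + 1. Taking the positive square root: √(EG − F²) = sqrt(9*u^2 + 9*v^2 + 1). At (u, v) = (-4, 4): 17.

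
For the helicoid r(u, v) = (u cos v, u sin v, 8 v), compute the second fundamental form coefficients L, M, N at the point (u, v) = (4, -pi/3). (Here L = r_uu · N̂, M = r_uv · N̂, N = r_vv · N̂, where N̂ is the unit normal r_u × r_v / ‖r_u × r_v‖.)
L = 0;  M = -2*sqrt(5)/5;  N = 0

Compute the unit normal N̂(u, v) = (8*sin(v)/sqrt(u^2 + 64), -8*cos(v)/sqrt(u^2 + 64), u/sqrt(u^2 + 64)), and the second partials r_uu, r_uv, r_vv. Take dot products:
  L(u, v) = r_uu · N̂ = 0,
  M(u, v) = r_uv · N̂ = -8/sqrt(u^2 + 64),
  N(u, v) = r_vv · N̂ = 0.
Evaluating at (u, v) = (4, -pi/3):
  L = 0, M = -2*sqrt(5)/5, N = 0.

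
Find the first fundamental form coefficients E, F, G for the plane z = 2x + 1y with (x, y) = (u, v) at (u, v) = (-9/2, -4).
E = 5;  F = 2;  G = 2

Partials: r_u = (1, 0, 2), r_v = (0, 1, 1). As functions of (u, v):
  E = r_u · r_u = 5,
  F = r_u · r_v = 2,
  G = r_v · r_v = 2.
Evaluating at (u, v) = (-9/2, -4): E = 5, F = 2, G = 2.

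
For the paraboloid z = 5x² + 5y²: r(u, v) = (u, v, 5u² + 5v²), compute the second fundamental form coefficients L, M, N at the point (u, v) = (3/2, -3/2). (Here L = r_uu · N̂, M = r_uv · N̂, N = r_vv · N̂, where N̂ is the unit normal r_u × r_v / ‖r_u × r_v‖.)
L = 10*sqrt(451)/451;  M = 0;  N = 10*sqrt(451)/451

Compute the unit normal N̂(u, v) = (-10*u/sqrt(100*u^2 + 100*v^2 + 1), -10*v/sqrt(100*u^2 + 100*v^2 + 1), 1/sqrt(100*u^2 + 100*v^2 + 1)), and the second partials r_uu, r_uv, r_vv. Take dot products:
  L(u, v) = r_uu · N̂ = 10/sqrt(100*u^2 + 100*v^2 + 1),
  M(u, v) = r_uv · N̂ = 0,
  N(u, v) = r_vv · N̂ = 10/sqrt(100*u^2 + 100*v^2 + 1).
Evaluating at (u, v) = (3/2, -3/2):
  L = 10*sqrt(451)/451, M = 0, N = 10*sqrt(451)/451.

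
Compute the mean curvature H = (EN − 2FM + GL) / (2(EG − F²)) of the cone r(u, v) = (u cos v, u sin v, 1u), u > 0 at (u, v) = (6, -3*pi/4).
H = sqrt(2)/24

With E = 2, F = 0, G = u^2, L = 0, M = 0, N = sqrt(2)*u^2/(2*Abs(u)), assemble
  H = (EN − 2FM + GL) / (2(EG − F²)) = sqrt(2)/(4*Abs(u)).
At (u, v) = (6, -3*pi/4): H = sqrt(2)/24.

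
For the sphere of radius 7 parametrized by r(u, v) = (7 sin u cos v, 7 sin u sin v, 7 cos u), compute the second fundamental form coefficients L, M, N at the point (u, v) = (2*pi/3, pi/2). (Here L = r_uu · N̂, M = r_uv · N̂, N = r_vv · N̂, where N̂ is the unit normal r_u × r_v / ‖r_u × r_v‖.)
L = -7;  M = 0;  N = -21/4

Compute the unit normal N̂(u, v) = (sin(u)^2*cos(v)/Abs(sin(u)), sin(u)^2*sin(v)/Abs(sin(u)), sin(2*u)/(2*Abs(sin(u)))), and the second partials r_uu, r_uv, r_vv. Take dot products:
  L(u, v) = r_uu · N̂ = -7*sin(u)/Abs(sin(u)),
  M(u, v) = r_uv · N̂ = 0,
  N(u, v) = r_vv · N̂ = -7*sin(u)^3/Abs(sin(u)).
Evaluating at (u, v) = (2*pi/3, pi/2):
  L = -7, M = 0, N = -21/4.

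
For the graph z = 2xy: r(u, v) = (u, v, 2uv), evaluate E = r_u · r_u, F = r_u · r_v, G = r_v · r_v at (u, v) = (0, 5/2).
E = 26;  F = 0;  G = 1

Partials: r_u = (1, 0, 2*v), r_v = (0, 1, 2*u). As functions of (u, v):
  E = r_u · r_u = 4*v^2 + 1,
  F = r_u · r_v = 4*u*v,
  G = r_v · r_v = 4*u^2 + 1.
Evaluating at (u, v) = (0, 5/2): E = 26, F = 0, G = 1.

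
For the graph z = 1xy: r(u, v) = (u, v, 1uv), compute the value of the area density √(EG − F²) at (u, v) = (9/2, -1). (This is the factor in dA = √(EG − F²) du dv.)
√(EG − F²)|_{(9/2, -1)} = sqrt(89)/2

E = v^2 + 1, F = u*v, G = u^2 + 1, so EG − F² = u^2 + v^2 + 1. Taking the positive square root: √(EG − F²) = sqrt(u^2 + v^2 + 1). At (u, v) = (9/2, -1): sqrt(89)/2.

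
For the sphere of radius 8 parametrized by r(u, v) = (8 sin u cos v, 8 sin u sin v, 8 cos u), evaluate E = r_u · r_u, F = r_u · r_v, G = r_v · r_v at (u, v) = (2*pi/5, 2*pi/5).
E = 64;  F = 0;  G = 8*sqrt(5) + 40

Partials: r_u = (8*cos(u)*cos(v), 8*sin(v)*cos(u), -8*sin(u)), r_v = (-8*sin(u)*sin(v), 8*sin(u)*cos(v), 0). As functions of (u, v):
  E = r_u · r_u = 64,
  F = r_u · r_v = 0,
  G = r_v · r_v = 64*sin(u)^2.
Evaluating at (u, v) = (2*pi/5, 2*pi/5): E = 64, F = 0, G = 8*sqrt(5) + 40.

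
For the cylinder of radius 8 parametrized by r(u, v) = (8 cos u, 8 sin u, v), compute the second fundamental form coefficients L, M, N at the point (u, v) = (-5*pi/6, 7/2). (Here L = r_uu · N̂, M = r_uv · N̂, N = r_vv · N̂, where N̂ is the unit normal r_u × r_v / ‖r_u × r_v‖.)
L = -8;  M = 0;  N = 0

Compute the unit normal N̂(u, v) = (cos(u), sin(u), 0), and the second partials r_uu, r_uv, r_vv. Take dot products:
  L(u, v) = r_uu · N̂ = -8,
  M(u, v) = r_uv · N̂ = 0,
  N(u, v) = r_vv · N̂ = 0.
Evaluating at (u, v) = (-5*pi/6, 7/2):
  L = -8, M = 0, N = 0.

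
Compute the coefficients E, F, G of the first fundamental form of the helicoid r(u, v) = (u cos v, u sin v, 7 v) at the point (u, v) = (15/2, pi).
E = 1;  F = 0;  G = 421/4

Partials: r_u = (cos(v), sin(v), 0), r_v = (-u*sin(v), u*cos(v), 7). As functions of (u, v):
  E = r_u · r_u = 1,
  F = r_u · r_v = 0,
  G = r_v · r_v = u^2 + 49.
Evaluating at (u, v) = (15/2, pi): E = 1, F = 0, G = 421/4.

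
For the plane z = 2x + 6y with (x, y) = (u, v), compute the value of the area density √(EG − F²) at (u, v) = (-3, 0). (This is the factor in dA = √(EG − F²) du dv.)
√(EG − F²)|_{(-3, 0)} = sqrt(41)

E = 5, F = 12, G = 37, so EG − F² = 41. Taking the positive square root: √(EG − F²) = sqrt(41). At (u, v) = (-3, 0): sqrt(41).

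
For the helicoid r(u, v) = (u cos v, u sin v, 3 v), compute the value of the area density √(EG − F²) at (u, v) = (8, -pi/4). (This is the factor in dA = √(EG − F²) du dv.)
√(EG − F²)|_{(8, -pi/4)} = sqrt(73)

E = 1, F = 0, G = u^2 + 9, so EG − F² = u^2 + 9. Taking the positive square root: √(EG − F²) = sqrt(u^2 + 9). At (u, v) = (8, -pi/4): sqrt(73).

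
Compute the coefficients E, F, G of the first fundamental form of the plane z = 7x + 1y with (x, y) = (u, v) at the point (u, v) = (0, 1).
E = 50;  F = 7;  G = 2

Partials: r_u = (1, 0, 7), r_v = (0, 1, 1). As functions of (u, v):
  E = r_u · r_u = 50,
  F = r_u · r_v = 7,
  G = r_v · r_v = 2.
Evaluating at (u, v) = (0, 1): E = 50, F = 7, G = 2.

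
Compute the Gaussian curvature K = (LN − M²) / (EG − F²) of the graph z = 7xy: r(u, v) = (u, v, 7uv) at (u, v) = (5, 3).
K = -49/2778889

Coefficients of the first fundamental form: E = 49*v^2 + 1, F = 49*u*v, G = 49*u^2 + 1.
Coefficients of the second fundamental form: L = 0, M = 7/sqrt(49*u^2 + 49*v^2 + 1), N = 0.
Assemble K = (LN − M²)/(EG − F²) = -49/(2401*u^4 + 4802*u^2*v^2 + 98*u^2 + 2401*v^4 + 98*v^2 + 1). At (u, v) = (5, 3): K = -49/2778889.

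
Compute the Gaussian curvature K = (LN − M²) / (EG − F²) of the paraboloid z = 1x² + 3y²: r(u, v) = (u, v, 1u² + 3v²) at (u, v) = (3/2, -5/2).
K = 12/55225

Coefficients of the first fundamental form: E = 4*u^2 + 1, F = 12*u*v, G = 36*v^2 + 1.
Coefficients of the second fundamental form: L = 2/sqrt(4*u^2 + 36*v^2 + 1), M = 0, N = 6/sqrt(4*u^2 + 36*v^2 + 1).
Assemble K = (LN − M²)/(EG − F²) = 12/(16*u^4 + 288*u^2*v^2 + 8*u^2 + 1296*v^4 + 72*v^2 + 1). At (u, v) = (3/2, -5/2): K = 12/55225.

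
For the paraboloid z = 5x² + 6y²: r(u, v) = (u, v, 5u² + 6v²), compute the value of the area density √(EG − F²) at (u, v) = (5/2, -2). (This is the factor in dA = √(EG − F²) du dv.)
√(EG − F²)|_{(5/2, -2)} = sqrt(1202)

E = 100*u^2 + 1, F = 120*u*v, G = 144*v^2 + 1, so EG − F² = 100*u^2 + 144*v^2 + 1. Taking the positive square root: √(EG − F²) = sqrt(100*u^2 + 144*v^2 + 1). At (u, v) = (5/2, -2): sqrt(1202).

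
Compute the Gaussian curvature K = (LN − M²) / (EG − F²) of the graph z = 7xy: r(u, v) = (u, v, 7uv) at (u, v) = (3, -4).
K = -49/1503076

Coefficients of the first fundamental form: E = 49*v^2 + 1, F = 49*u*v, G = 49*u^2 + 1.
Coefficients of the second fundamental form: L = 0, M = 7/sqrt(49*u^2 + 49*v^2 + 1), N = 0.
Assemble K = (LN − M²)/(EG − F²) = -49/(2401*u^4 + 4802*u^2*v^2 + 98*u^2 + 2401*v^4 + 98*v^2 + 1). At (u, v) = (3, -4): K = -49/1503076.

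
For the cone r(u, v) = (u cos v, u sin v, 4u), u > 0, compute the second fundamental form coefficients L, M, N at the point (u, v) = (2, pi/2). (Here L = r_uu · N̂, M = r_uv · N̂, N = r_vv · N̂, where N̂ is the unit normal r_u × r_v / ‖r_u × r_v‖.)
L = 0;  M = 0;  N = 8*sqrt(17)/17

Compute the unit normal N̂(u, v) = (-4*sqrt(17)*u*cos(v)/(17*Abs(u)), -4*sqrt(17)*u*sin(v)/(17*Abs(u)), sqrt(17)*u/(17*Abs(u))), and the second partials r_uu, r_uv, r_vv. Take dot products:
  L(u, v) = r_uu · N̂ = 0,
  M(u, v) = r_uv · N̂ = 0,
  N(u, v) = r_vv · N̂ = 4*sqrt(17)*u^2/(17*Abs(u)).
Evaluating at (u, v) = (2, pi/2):
  L = 0, M = 0, N = 8*sqrt(17)/17.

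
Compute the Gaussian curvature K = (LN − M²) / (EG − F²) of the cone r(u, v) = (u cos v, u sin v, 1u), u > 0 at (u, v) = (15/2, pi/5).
K = 0

Coefficients of the first fundamental form: E = 2, F = 0, G = u^2.
Coefficients of the second fundamental form: L = 0, M = 0, N = sqrt(2)*u^2/(2*Abs(u)).
Assemble K = (LN − M²)/(EG − F²) = 0. At (u, v) = (15/2, pi/5): K = 0.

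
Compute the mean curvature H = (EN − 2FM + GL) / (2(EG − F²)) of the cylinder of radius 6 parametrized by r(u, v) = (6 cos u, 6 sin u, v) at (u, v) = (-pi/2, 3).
H = -1/12

With E = 36, F = 0, G = 1, L = -6, M = 0, N = 0, assemble
  H = (EN − 2FM + GL) / (2(EG − F²)) = -1/12.
At (u, v) = (-pi/2, 3): H = -1/12.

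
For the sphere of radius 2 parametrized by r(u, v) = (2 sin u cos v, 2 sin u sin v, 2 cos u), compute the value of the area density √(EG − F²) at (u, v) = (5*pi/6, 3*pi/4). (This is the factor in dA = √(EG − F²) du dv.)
√(EG − F²)|_{(5*pi/6, 3*pi/4)} = 2

E = 4, F = 0, G = 4*sin(u)^2, so EG − F² = 16*sin(u)^2. Taking the positive square root: √(EG − F²) = 4*Abs(sin(u)). At (u, v) = (5*pi/6, 3*pi/4): 2.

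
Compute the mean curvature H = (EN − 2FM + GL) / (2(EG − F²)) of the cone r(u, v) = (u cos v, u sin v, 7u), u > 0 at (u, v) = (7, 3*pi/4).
H = sqrt(2)/20

With E = 50, F = 0, G = u^2, L = 0, M = 0, N = 7*sqrt(2)*u^2/(10*Abs(u)), assemble
  H = (EN − 2FM + GL) / (2(EG − F²)) = 7*sqrt(2)/(20*Abs(u)).
At (u, v) = (7, 3*pi/4): H = sqrt(2)/20.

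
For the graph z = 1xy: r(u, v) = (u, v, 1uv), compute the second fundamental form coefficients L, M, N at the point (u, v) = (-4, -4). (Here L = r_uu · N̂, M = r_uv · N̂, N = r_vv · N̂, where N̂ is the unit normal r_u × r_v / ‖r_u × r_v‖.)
L = 0;  M = sqrt(33)/33;  N = 0

Compute the unit normal N̂(u, v) = (-v/sqrt(u^2 + v^2 + 1), -u/sqrt(u^2 + v^2 + 1), 1/sqrt(u^2 + v^2 + 1)), and the second partials r_uu, r_uv, r_vv. Take dot products:
  L(u, v) = r_uu · N̂ = 0,
  M(u, v) = r_uv · N̂ = 1/sqrt(u^2 + v^2 + 1),
  N(u, v) = r_vv · N̂ = 0.
Evaluating at (u, v) = (-4, -4):
  L = 0, M = sqrt(33)/33, N = 0.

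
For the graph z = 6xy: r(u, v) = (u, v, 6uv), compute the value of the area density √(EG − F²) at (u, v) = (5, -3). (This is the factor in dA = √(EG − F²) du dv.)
√(EG − F²)|_{(5, -3)} = 35

E = 36*v^2 + 1, F = 36*u*v, G = 36*u^2 + 1, so EG − F² = 36*u^2 + 36*v^2 + 1. Taking the positive square root: √(EG − F²) = sqrt(36*u^2 + 36*v^2 + 1). At (u, v) = (5, -3): 35.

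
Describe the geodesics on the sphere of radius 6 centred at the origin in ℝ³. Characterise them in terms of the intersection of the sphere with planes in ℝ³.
Geodesics on the sphere of radius 6 are great circles — circles of radius 6 obtained as the intersection of the sphere with planes through the origin (the centre of the sphere).

A curve α(t) of nonzero constant speed on the sphere of radius 6 is a geodesic iff its acceleration α̈ is everywhere normal to the surface, i.e. parallel to the radial vector α(t). Then d/dt(α × α̇) = α̇ × α̇ + α × α̈ = 0, so α × α̇ is a constant vector n ≠ 0 and α(t) · n = 0 for all t: α lies in the plane through the origin with normal n. The intersection of that plane with the sphere is a circle of radius 6 (a great circle). Conversely, a great circle traversed at constant speed has centripetal acceleration pointing at the origin, hence normal to the sphere, so every great circle is a geodesic.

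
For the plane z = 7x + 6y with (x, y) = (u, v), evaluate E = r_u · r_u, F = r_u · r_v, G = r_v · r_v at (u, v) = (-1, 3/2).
E = 50;  F = 42;  G = 37

Partials: r_u = (1, 0, 7), r_v = (0, 1, 6). As functions of (u, v):
  E = r_u · r_u = 50,
  F = r_u · r_v = 42,
  G = r_v · r_v = 37.
Evaluating at (u, v) = (-1, 3/2): E = 50, F = 42, G = 37.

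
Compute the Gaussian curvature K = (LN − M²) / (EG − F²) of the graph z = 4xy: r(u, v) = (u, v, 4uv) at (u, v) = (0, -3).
K = -16/21025

Coefficients of the first fundamental form: E = 16*v^2 + 1, F = 16*u*v, G = 16*u^2 + 1.
Coefficients of the second fundamental form: L = 0, M = 4/sqrt(16*u^2 + 16*v^2 + 1), N = 0.
Assemble K = (LN − M²)/(EG − F²) = -16/(256*u^4 + 512*u^2*v^2 + 32*u^2 + 256*v^4 + 32*v^2 + 1). At (u, v) = (0, -3): K = -16/21025.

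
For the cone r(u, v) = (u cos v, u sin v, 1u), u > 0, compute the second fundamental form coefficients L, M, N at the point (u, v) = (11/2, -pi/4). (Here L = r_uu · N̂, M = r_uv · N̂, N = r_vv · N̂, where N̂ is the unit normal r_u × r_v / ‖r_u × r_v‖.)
L = 0;  M = 0;  N = 11*sqrt(2)/4

Compute the unit normal N̂(u, v) = (-sqrt(2)*u*cos(v)/(2*Abs(u)), -sqrt(2)*u*sin(v)/(2*Abs(u)), sqrt(2)*u/(2*Abs(u))), and the second partials r_uu, r_uv, r_vv. Take dot products:
  L(u, v) = r_uu · N̂ = 0,
  M(u, v) = r_uv · N̂ = 0,
  N(u, v) = r_vv · N̂ = sqrt(2)*u^2/(2*Abs(u)).
Evaluating at (u, v) = (11/2, -pi/4):
  L = 0, M = 0, N = 11*sqrt(2)/4.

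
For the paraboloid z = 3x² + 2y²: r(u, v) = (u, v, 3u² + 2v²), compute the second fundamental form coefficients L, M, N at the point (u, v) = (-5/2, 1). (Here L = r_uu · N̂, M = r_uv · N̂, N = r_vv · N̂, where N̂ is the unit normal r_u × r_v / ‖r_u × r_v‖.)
L = 3*sqrt(2)/11;  M = 0;  N = 2*sqrt(2)/11

Compute the unit normal N̂(u, v) = (-6*u/sqrt(36*u^2 + 16*v^2 + 1), -4*v/sqrt(36*u^2 + 16*v^2 + 1), 1/sqrt(36*u^2 + 16*v^2 + 1)), and the second partials r_uu, r_uv, r_vv. Take dot products:
  L(u, v) = r_uu · N̂ = 6/sqrt(36*u^2 + 16*v^2 + 1),
  M(u, v) = r_uv · N̂ = 0,
  N(u, v) = r_vv · N̂ = 4/sqrt(36*u^2 + 16*v^2 + 1).
Evaluating at (u, v) = (-5/2, 1):
  L = 3*sqrt(2)/11, M = 0, N = 2*sqrt(2)/11.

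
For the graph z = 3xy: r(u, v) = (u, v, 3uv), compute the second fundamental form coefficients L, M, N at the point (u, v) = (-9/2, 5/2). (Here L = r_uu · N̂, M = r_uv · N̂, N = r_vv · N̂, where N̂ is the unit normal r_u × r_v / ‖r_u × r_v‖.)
L = 0;  M = 3*sqrt(958)/479;  N = 0

Compute the unit normal N̂(u, v) = (-3*v/sqrt(9*u^2 + 9*v^2 + 1), -3*u/sqrt(9*u^2 + 9*v^2 + 1), 1/sqrt(9*u^2 + 9*v^2 + 1)), and the second partials r_uu, r_uv, r_vv. Take dot products:
  L(u, v) = r_uu · N̂ = 0,
  M(u, v) = r_uv · N̂ = 3/sqrt(9*u^2 + 9*v^2 + 1),
  N(u, v) = r_vv · N̂ = 0.
Evaluating at (u, v) = (-9/2, 5/2):
  L = 0, M = 3*sqrt(958)/479, N = 0.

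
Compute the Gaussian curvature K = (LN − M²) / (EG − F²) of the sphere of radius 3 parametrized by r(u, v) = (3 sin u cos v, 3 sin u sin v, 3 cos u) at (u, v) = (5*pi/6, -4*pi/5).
K = 1/9

Coefficients of the first fundamental form: E = 9, F = 0, G = 9*sin(u)^2.
Coefficients of the second fundamental form: L = -3*sin(u)/Abs(sin(u)), M = 0, N = -3*sin(u)^3/Abs(sin(u)).
Assemble K = (LN − M²)/(EG − F²) = 1/9. At (u, v) = (5*pi/6, -4*pi/5): K = 1/9.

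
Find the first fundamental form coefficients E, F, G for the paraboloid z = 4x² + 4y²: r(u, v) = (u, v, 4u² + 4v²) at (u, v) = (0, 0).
E = 1;  F = 0;  G = 1

Partials: r_u = (1, 0, 8*u), r_v = (0, 1, 8*v). As functions of (u, v):
  E = r_u · r_u = 64*u^2 + 1,
  F = r_u · r_v = 64*u*v,
  G = r_v · r_v = 64*v^2 + 1.
Evaluating at (u, v) = (0, 0): E = 1, F = 0, G = 1.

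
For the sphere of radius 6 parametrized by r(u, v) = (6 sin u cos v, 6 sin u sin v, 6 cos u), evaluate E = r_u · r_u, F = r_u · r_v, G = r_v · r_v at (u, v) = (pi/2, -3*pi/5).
E = 36;  F = 0;  G = 36

Partials: r_u = (6*cos(u)*cos(v), 6*sin(v)*cos(u), -6*sin(u)), r_v = (-6*sin(u)*sin(v), 6*sin(u)*cos(v), 0). As functions of (u, v):
  E = r_u · r_u = 36,
  F = r_u · r_v = 0,
  G = r_v · r_v = 36*sin(u)^2.
Evaluating at (u, v) = (pi/2, -3*pi/5): E = 36, F = 0, G = 36.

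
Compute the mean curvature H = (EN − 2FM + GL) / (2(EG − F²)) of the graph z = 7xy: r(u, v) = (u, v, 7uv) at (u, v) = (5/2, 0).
H = 0

With E = 49*v^2 + 1, F = 49*u*v, G = 49*u^2 + 1, L = 0, M = 7/sqrt(49*u^2 + 49*v^2 + 1), N = 0, assemble
  H = (EN − 2FM + GL) / (2(EG − F²)) = -343*u*v/(49*u^2 + 49*v^2 + 1)^(3/2).
At (u, v) = (5/2, 0): H = 0.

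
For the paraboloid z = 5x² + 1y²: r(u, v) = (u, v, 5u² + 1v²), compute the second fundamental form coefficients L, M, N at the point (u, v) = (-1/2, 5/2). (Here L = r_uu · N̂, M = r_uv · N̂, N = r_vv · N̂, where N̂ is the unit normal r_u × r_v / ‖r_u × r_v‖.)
L = 10*sqrt(51)/51;  M = 0;  N = 2*sqrt(51)/51

Compute the unit normal N̂(u, v) = (-10*u/sqrt(100*u^2 + 4*v^2 + 1), -2*v/sqrt(100*u^2 + 4*v^2 + 1), 1/sqrt(100*u^2 + 4*v^2 + 1)), and the second partials r_uu, r_uv, r_vv. Take dot products:
  L(u, v) = r_uu · N̂ = 10/sqrt(100*u^2 + 4*v^2 + 1),
  M(u, v) = r_uv · N̂ = 0,
  N(u, v) = r_vv · N̂ = 2/sqrt(100*u^2 + 4*v^2 + 1).
Evaluating at (u, v) = (-1/2, 5/2):
  L = 10*sqrt(51)/51, M = 0, N = 2*sqrt(51)/51.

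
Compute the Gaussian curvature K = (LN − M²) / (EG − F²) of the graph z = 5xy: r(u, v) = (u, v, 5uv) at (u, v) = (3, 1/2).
K = -400/863041

Coefficients of the first fundamental form: E = 25*v^2 + 1, F = 25*u*v, G = 25*u^2 + 1.
Coefficients of the second fundamental form: L = 0, M = 5/sqrt(25*u^2 + 25*v^2 + 1), N = 0.
Assemble K = (LN − M²)/(EG − F²) = -25/(625*u^4 + 1250*u^2*v^2 + 50*u^2 + 625*v^4 + 50*v^2 + 1). At (u, v) = (3, 1/2): K = -400/863041.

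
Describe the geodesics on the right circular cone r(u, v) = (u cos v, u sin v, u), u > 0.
The cone is flat away from the apex (K = 0). Slitting along a generator and unrolling gives an isometry to a sector of the plane; geodesics are the pre-images of straight lines in that sector. In particular, generators (v = const) are geodesics, and generic geodesics spiral from a minimum-distance point before returning to infinity.

For this cone, E = 2, F = 0, G = u², so EG − F² = 2u² > 0 (u > 0), and direct computation gives K = 0 away from the apex. Flatness lets us unroll the cone along a generator into a planar sector of angle 2π/√2 = π√2 ≈ 4.44 rad; geodesics on the cone are exactly the curves that develop to straight lines in this sector. Generators (v = const) develop to rays through the sector's vertex and are geodesics; the circles u = const develop to circular arcs and are not geodesics.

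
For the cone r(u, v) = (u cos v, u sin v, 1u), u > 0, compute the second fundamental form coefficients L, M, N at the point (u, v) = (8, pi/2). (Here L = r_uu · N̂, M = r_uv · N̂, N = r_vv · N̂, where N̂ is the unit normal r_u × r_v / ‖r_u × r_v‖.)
L = 0;  M = 0;  N = 4*sqrt(2)

Compute the unit normal N̂(u, v) = (-sqrt(2)*u*cos(v)/(2*Abs(u)), -sqrt(2)*u*sin(v)/(2*Abs(u)), sqrt(2)*u/(2*Abs(u))), and the second partials r_uu, r_uv, r_vv. Take dot products:
  L(u, v) = r_uu · N̂ = 0,
  M(u, v) = r_uv · N̂ = 0,
  N(u, v) = r_vv · N̂ = sqrt(2)*u^2/(2*Abs(u)).
Evaluating at (u, v) = (8, pi/2):
  L = 0, M = 0, N = 4*sqrt(2).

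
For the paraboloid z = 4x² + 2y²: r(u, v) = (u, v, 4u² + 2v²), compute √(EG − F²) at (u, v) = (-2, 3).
√(EG − F²)|_{(-2, 3)} = sqrt(401)

E = 64*u^2 + 1, F = 32*u*v, G = 16*v^2 + 1; EG − F² = 64*u^2 + 16*v^2 + 1; √(EG − F²) = sqrt(64*u^2 + 16*v^2 + 1). At the given point: sqrt(401).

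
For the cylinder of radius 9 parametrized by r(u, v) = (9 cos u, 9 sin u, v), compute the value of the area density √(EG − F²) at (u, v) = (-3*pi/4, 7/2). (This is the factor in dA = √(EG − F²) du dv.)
√(EG − F²)|_{(-3*pi/4, 7/2)} = 9

E = 81, F = 0, G = 1, so EG − F² = 81. Taking the positive square root: √(EG − F²) = 9. At (u, v) = (-3*pi/4, 7/2): 9.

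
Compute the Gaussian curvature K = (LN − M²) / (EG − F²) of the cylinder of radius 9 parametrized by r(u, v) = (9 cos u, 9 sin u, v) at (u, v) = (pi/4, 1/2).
K = 0

Coefficients of the first fundamental form: E = 81, F = 0, G = 1.
Coefficients of the second fundamental form: L = -9, M = 0, N = 0.
Assemble K = (LN − M²)/(EG − F²) = 0. At (u, v) = (pi/4, 1/2): K = 0.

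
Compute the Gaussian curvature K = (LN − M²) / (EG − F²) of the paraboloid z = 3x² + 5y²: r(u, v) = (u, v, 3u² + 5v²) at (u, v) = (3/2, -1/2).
K = 60/11449

Coefficients of the first fundamental form: E = 36*u^2 + 1, F = 60*u*v, G = 100*v^2 + 1.
Coefficients of the second fundamental form: L = 6/sqrt(36*u^2 + 100*v^2 + 1), M = 0, N = 10/sqrt(36*u^2 + 100*v^2 + 1).
Assemble K = (LN − M²)/(EG − F²) = 60/(1296*u^4 + 7200*u^2*v^2 + 72*u^2 + 10000*v^4 + 200*v^2 + 1). At (u, v) = (3/2, -1/2): K = 60/11449.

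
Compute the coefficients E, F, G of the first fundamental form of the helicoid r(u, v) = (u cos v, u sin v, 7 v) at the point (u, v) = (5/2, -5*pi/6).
E = 1;  F = 0;  G = 221/4

Partials: r_u = (cos(v), sin(v), 0), r_v = (-u*sin(v), u*cos(v), 7). As functions of (u, v):
  E = r_u · r_u = 1,
  F = r_u · r_v = 0,
  G = r_v · r_v = u^2 + 49.
Evaluating at (u, v) = (5/2, -5*pi/6): E = 1, F = 0, G = 221/4.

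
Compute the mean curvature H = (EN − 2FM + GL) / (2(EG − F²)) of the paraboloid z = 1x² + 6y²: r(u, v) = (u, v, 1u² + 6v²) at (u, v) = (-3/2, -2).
H = 637*sqrt(586)/343396

With E = 4*u^2 + 1, F = 24*u*v, G = 144*v^2 + 1, L = 2/sqrt(4*u^2 + 144*v^2 + 1), M = 0, N = 12/sqrt(4*u^2 + 144*v^2 + 1), assemble
  H = (EN − 2FM + GL) / (2(EG − F²)) = (24*u^2 + 144*v^2 + 7)/(4*u^2 + 144*v^2 + 1)^(3/2).
At (u, v) = (-3/2, -2): H = 637*sqrt(586)/343396.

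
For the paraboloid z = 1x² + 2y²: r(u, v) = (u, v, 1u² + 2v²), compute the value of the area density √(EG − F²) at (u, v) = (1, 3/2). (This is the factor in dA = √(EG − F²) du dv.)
√(EG − F²)|_{(1, 3/2)} = sqrt(41)

E = 4*u^2 + 1, F = 8*u*v, G = 16*v^2 + 1, so EG − F² = 4*u^2 + 16*v^2 + 1. Taking the positive square root: √(EG − F²) = sqrt(4*u^2 + 16*v^2 + 1). At (u, v) = (1, 3/2): sqrt(41).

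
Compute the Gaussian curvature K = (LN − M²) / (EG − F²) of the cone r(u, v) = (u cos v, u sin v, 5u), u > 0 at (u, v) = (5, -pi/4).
K = 0

Coefficients of the first fundamental form: E = 26, F = 0, G = u^2.
Coefficients of the second fundamental form: L = 0, M = 0, N = 5*sqrt(26)*u^2/(26*Abs(u)).
Assemble K = (LN − M²)/(EG − F²) = 0. At (u, v) = (5, -pi/4): K = 0.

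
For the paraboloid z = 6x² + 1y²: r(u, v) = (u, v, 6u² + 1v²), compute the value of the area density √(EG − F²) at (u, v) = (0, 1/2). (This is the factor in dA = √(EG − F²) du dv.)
√(EG − F²)|_{(0, 1/2)} = sqrt(2)

E = 144*u^2 + 1, F = 24*u*v, G = 4*v^2 + 1, so EG − F² = 144*u^2 + 4*v^2 + 1. Taking the positive square root: √(EG − F²) = sqrt(144*u^2 + 4*v^2 + 1). At (u, v) = (0, 1/2): sqrt(2).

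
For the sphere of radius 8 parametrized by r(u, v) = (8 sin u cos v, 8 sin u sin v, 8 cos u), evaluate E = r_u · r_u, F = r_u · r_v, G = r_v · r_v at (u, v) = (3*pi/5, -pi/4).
E = 64;  F = 0;  G = 8*sqrt(5) + 40

Partials: r_u = (8*cos(u)*cos(v), 8*sin(v)*cos(u), -8*sin(u)), r_v = (-8*sin(u)*sin(v), 8*sin(u)*cos(v), 0). As functions of (u, v):
  E = r_u · r_u = 64,
  F = r_u · r_v = 0,
  G = r_v · r_v = 64*sin(u)^2.
Evaluating at (u, v) = (3*pi/5, -pi/4): E = 64, F = 0, G = 8*sqrt(5) + 40.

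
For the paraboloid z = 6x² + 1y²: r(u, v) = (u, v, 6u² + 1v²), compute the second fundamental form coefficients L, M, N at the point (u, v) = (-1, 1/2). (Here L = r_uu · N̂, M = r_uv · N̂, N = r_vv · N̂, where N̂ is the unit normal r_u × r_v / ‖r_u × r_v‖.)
L = 6*sqrt(146)/73;  M = 0;  N = sqrt(146)/73

Compute the unit normal N̂(u, v) = (-12*u/sqrt(144*u^2 + 4*v^2 + 1), -2*v/sqrt(144*u^2 + 4*v^2 + 1), 1/sqrt(144*u^2 + 4*v^2 + 1)), and the second partials r_uu, r_uv, r_vv. Take dot products:
  L(u, v) = r_uu · N̂ = 12/sqrt(144*u^2 + 4*v^2 + 1),
  M(u, v) = r_uv · N̂ = 0,
  N(u, v) = r_vv · N̂ = 2/sqrt(144*u^2 + 4*v^2 + 1).
Evaluating at (u, v) = (-1, 1/2):
  L = 6*sqrt(146)/73, M = 0, N = sqrt(146)/73.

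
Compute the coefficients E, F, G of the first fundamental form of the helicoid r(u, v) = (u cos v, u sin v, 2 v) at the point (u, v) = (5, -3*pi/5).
E = 1;  F = 0;  G = 29

Partials: r_u = (cos(v), sin(v), 0), r_v = (-u*sin(v), u*cos(v), 2). As functions of (u, v):
  E = r_u · r_u = 1,
  F = r_u · r_v = 0,
  G = r_v · r_v = u^2 + 4.
Evaluating at (u, v) = (5, -3*pi/5): E = 1, F = 0, G = 29.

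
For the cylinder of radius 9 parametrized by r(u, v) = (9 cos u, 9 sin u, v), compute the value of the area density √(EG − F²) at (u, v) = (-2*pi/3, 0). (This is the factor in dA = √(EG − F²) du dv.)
√(EG − F²)|_{(-2*pi/3, 0)} = 9

E = 81, F = 0, G = 1, so EG − F² = 81. Taking the positive square root: √(EG − F²) = 9. At (u, v) = (-2*pi/3, 0): 9.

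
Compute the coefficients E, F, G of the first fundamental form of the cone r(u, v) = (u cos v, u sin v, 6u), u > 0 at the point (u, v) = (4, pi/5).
E = 37;  F = 0;  G = 16

Partials: r_u = (cos(v), sin(v), 6), r_v = (-u*sin(v), u*cos(v), 0). As functions of (u, v):
  E = r_u · r_u = 37,
  F = r_u · r_v = 0,
  G = r_v · r_v = u^2.
Evaluating at (u, v) = (4, pi/5): E = 37, F = 0, G = 16.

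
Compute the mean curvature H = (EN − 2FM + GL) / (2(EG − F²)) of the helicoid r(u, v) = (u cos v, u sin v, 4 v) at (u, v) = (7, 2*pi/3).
H = 0

With E = 1, F = 0, G = u^2 + 16, L = 0, M = -4/sqrt(u^2 + 16), N = 0, assemble
  H = (EN − 2FM + GL) / (2(EG − F²)) = 0.
At (u, v) = (7, 2*pi/3): H = 0.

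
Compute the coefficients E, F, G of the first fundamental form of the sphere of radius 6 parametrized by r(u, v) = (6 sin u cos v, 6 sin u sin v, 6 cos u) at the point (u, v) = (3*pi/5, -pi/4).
E = 36;  F = 0;  G = 9*sqrt(5)/2 + 45/2

Partials: r_u = (6*cos(u)*cos(v), 6*sin(v)*cos(u), -6*sin(u)), r_v = (-6*sin(u)*sin(v), 6*sin(u)*cos(v), 0). As functions of (u, v):
  E = r_u · r_u = 36,
  F = r_u · r_v = 0,
  G = r_v · r_v = 36*sin(u)^2.
Evaluating at (u, v) = (3*pi/5, -pi/4): E = 36, F = 0, G = 9*sqrt(5)/2 + 45/2.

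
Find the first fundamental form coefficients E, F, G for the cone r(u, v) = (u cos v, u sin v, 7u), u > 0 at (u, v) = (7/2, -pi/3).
E = 50;  F = 0;  G = 49/4

Partials: r_u = (cos(v), sin(v), 7), r_v = (-u*sin(v), u*cos(v), 0). As functions of (u, v):
  E = r_u · r_u = 50,
  F = r_u · r_v = 0,
  G = r_v · r_v = u^2.
Evaluating at (u, v) = (7/2, -pi/3): E = 50, F = 0, G = 49/4.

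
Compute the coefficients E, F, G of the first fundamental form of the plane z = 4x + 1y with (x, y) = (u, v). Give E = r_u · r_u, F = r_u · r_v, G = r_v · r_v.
E = 17;  F = 4;  G = 2

Compute partials: r_u = (1, 0, 4), r_v = (0, 1, 1). Then
  E = r_u · r_u = 17,
  F = r_u · r_v = 4,
  G = r_v · r_v = 2.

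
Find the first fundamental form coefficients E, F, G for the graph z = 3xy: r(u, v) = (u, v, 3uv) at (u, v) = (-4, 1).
E = 10;  F = -36;  G = 145

Partials: r_u = (1, 0, 3*v), r_v = (0, 1, 3*u). As functions of (u, v):
  E = r_u · r_u = 9*v^2 + 1,
  F = r_u · r_v = 9*u*v,
  G = r_v · r_v = 9*u^2 + 1.
Evaluating at (u, v) = (-4, 1): E = 10, F = -36, G = 145.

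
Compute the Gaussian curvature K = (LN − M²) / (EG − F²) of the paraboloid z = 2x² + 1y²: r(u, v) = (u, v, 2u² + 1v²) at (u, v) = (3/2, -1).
K = 8/1681

Coefficients of the first fundamental form: E = 16*u^2 + 1, F = 8*u*v, G = 4*v^2 + 1.
Coefficients of the second fundamental form: L = 4/sqrt(16*u^2 + 4*v^2 + 1), M = 0, N = 2/sqrt(16*u^2 + 4*v^2 + 1).
Assemble K = (LN − M²)/(EG − F²) = 8/(256*u^4 + 128*u^2*v^2 + 32*u^2 + 16*v^4 + 8*v^2 + 1). At (u, v) = (3/2, -1): K = 8/1681.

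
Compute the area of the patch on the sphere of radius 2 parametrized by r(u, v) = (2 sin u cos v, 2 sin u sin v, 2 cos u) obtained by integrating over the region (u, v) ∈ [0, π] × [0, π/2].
Area = 4*pi

Area = ∫∫ √(EG − F²) du dv with √(EG − F²) = 4*Abs(sin(u)). Integrating over [0, π] × [0, π/2] gives 4*pi.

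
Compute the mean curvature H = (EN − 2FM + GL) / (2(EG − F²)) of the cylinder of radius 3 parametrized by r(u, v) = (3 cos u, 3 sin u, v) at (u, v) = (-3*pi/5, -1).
H = -1/6

With E = 9, F = 0, G = 1, L = -3, M = 0, N = 0, assemble
  H = (EN − 2FM + GL) / (2(EG − F²)) = -1/6.
At (u, v) = (-3*pi/5, -1): H = -1/6.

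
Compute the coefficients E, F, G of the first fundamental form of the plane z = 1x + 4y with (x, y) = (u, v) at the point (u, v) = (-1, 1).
E = 2;  F = 4;  G = 17

Partials: r_u = (1, 0, 1), r_v = (0, 1, 4). As functions of (u, v):
  E = r_u · r_u = 2,
  F = r_u · r_v = 4,
  G = r_v · r_v = 17.
Evaluating at (u, v) = (-1, 1): E = 2, F = 4, G = 17.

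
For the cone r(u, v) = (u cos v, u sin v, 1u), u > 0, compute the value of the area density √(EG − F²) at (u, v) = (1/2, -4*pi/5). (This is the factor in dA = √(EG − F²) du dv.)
√(EG − F²)|_{(1/2, -4*pi/5)} = sqrt(2)/2

E = 2, F = 0, G = u^2, so EG − F² = 2*u^2. Taking the positive square root: √(EG − F²) = sqrt(2)*Abs(u). At (u, v) = (1/2, -4*pi/5): sqrt(2)/2.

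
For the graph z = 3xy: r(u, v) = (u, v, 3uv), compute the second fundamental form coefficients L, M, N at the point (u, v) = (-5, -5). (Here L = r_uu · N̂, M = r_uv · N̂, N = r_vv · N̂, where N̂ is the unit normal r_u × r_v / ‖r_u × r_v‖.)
L = 0;  M = 3*sqrt(451)/451;  N = 0

Compute the unit normal N̂(u, v) = (-3*v/sqrt(9*u^2 + 9*v^2 + 1), -3*u/sqrt(9*u^2 + 9*v^2 + 1), 1/sqrt(9*u^2 + 9*v^2 + 1)), and the second partials r_uu, r_uv, r_vv. Take dot products:
  L(u, v) = r_uu · N̂ = 0,
  M(u, v) = r_uv · N̂ = 3/sqrt(9*u^2 + 9*v^2 + 1),
  N(u, v) = r_vv · N̂ = 0.
Evaluating at (u, v) = (-5, -5):
  L = 0, M = 3*sqrt(451)/451, N = 0.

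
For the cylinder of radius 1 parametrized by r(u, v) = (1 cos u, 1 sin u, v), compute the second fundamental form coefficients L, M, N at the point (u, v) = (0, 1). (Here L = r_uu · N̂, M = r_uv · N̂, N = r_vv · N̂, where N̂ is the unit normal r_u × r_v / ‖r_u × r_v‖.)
L = -1;  M = 0;  N = 0

Compute the unit normal N̂(u, v) = (cos(u), sin(u), 0), and the second partials r_uu, r_uv, r_vv. Take dot products:
  L(u, v) = r_uu · N̂ = -1,
  M(u, v) = r_uv · N̂ = 0,
  N(u, v) = r_vv · N̂ = 0.
Evaluating at (u, v) = (0, 1):
  L = -1, M = 0, N = 0.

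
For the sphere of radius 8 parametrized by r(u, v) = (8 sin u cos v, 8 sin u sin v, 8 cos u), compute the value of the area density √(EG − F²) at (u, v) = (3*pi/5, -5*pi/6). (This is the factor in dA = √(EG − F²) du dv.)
√(EG − F²)|_{(3*pi/5, -5*pi/6)} = 16*sqrt(2*sqrt(5) + 10)

E = 64, F = 0, G = 64*sin(u)^2, so EG − F² = 4096*sin(u)^2. Taking the positive square root: √(EG − F²) = 64*Abs(sin(u)). At (u, v) = (3*pi/5, -5*pi/6): 16*sqrt(2*sqrt(5) + 10).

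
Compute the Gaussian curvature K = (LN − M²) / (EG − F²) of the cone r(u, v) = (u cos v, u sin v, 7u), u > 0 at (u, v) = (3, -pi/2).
K = 0

Coefficients of the first fundamental form: E = 50, F = 0, G = u^2.
Coefficients of the second fundamental form: L = 0, M = 0, N = 7*sqrt(2)*u^2/(10*Abs(u)).
Assemble K = (LN − M²)/(EG − F²) = 0. At (u, v) = (3, -pi/2): K = 0.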